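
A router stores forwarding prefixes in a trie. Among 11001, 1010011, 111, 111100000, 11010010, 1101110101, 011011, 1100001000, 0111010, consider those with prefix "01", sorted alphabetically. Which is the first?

011011

Filter for "01…" and sort: "011011", "0111010"
The 1st is 011011.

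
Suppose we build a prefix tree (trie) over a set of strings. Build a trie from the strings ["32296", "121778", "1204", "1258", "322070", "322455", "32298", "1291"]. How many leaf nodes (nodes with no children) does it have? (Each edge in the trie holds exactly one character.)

8

A leaf is a node with no children — equivalently, the end of a word that is not a proper prefix of any other stored word.
Those words: "1204", "121778", "1258", "1291", "322070", "322455", "32296", "32298"
Leaf count: 8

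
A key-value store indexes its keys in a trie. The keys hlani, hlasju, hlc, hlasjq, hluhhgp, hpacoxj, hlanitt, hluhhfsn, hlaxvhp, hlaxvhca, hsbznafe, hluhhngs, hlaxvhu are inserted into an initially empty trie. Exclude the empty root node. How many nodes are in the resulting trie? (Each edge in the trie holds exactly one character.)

Count nodes per top-level branch (shared prefixes stored once):
  'h'-branch (hlani, hlanitt, hlasjq, hlasju, hlaxvhca, hlaxvhp, hlaxvhu, hlc, hluhhfsn, hluhhgp, hluhhngs, hpacoxj, hsbznafe): 43 nodes
Sum: 43

43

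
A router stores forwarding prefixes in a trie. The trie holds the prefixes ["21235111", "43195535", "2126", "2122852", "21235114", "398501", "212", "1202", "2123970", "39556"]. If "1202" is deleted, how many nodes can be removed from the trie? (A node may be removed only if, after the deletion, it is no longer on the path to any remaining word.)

After clearing the end-marker at "1202", prune upward until reaching a node still needed by another word.
No other word shares any prefix with "1202", so all 4 of its nodes go.
Nodes removed: 4

4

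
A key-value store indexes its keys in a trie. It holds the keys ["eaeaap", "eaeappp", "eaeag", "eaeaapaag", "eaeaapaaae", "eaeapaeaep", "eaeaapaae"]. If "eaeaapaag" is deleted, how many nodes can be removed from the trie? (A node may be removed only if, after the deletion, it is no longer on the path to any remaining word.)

1

A node on "eaeaapaag"'s path can go only if nothing else ends at it or branches off below it.
The suffix "g" (1 node) is used only by "eaeaapaag"; the node for "eaeaapaa" still has the child "a", so pruning stops there.
Nodes removed: 1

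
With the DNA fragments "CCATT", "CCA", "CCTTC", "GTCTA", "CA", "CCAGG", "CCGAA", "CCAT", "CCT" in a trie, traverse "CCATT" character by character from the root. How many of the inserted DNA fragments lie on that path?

3

Check each prefix of "CCATT" against the stored set — each match is an end-marker on the path.
Prefixes of the query that are stored words: "CCA", "CCAT", "CCATT"
Count: 3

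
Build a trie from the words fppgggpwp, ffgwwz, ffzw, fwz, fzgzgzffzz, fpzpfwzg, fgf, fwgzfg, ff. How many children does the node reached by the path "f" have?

5

Walk "f" from the root, arriving at one node.
Characters that immediately follow "f" among the stored strings: {f, g, p, w, z}.
That node has 5 child edges.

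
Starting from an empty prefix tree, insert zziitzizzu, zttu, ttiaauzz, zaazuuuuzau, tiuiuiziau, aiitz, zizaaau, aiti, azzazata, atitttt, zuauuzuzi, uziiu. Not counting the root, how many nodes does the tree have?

79

Count nodes per top-level branch (shared prefixes stored once):
  'a'-branch (aiitz, aiti, atitttt, azzazata): 20 nodes
  't'-branch (tiuiuiziau, ttiaauzz): 17 nodes
  'u'-branch (uziiu): 5 nodes
  'z'-branch (zaazuuuuzau, zizaaau, zttu, zuauuzuzi, zziitzizzu): 37 nodes
Sum: 79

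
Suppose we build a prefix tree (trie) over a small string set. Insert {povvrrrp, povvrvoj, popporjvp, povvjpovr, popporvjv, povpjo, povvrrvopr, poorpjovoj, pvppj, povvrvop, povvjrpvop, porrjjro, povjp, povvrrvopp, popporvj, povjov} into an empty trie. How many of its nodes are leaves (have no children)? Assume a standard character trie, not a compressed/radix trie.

A leaf is a node with no children — equivalently, the end of a word that is not a proper prefix of any other stored word.
Those words: "poorpjovoj", "popporjvp", "popporvjv", "porrjjro", "povjov", "povjp", "povpjo", "povvjpovr", "povvjrpvop", "povvrrrp", "povvrrvopp", "povvrrvopr", "povvrvoj", "povvrvop", "pvppj"
Leaf count: 15

15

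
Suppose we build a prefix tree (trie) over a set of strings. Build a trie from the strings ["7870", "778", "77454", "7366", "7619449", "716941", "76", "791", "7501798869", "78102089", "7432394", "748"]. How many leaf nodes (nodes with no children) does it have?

11

Leaves are exactly the stored words that no other stored word extends.
Those words: "716941", "7366", "7432394", "748", "7501798869", "7619449", "77454", "778", "78102089", "7870", "791"
Leaf count: 11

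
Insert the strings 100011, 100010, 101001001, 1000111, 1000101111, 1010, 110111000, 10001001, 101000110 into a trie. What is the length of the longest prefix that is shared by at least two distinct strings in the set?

The deepest shared node is where two words last agree before diverging.
e.g. "100010" and "10001001" share the prefix "100010" of length 6; no pair shares a longer one.
Longest shared-prefix length: 6

6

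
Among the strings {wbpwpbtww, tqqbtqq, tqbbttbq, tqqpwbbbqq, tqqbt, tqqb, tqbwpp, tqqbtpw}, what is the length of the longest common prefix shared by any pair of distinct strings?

5

The deepest shared node is where two words last agree before diverging.
"tqqbt" and "tqqbtpw" agree on "tqqbt" (5 characters) before diverging; nothing deeper is shared.
Longest shared-prefix length: 5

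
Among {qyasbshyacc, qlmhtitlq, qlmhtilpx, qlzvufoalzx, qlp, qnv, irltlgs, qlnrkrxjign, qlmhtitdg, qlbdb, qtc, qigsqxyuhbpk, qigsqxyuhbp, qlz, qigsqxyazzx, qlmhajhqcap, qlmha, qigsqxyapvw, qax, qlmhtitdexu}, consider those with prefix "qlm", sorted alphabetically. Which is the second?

qlmhajhqcap

Filter for "qlm…" and sort: "qlmha", "qlmhajhqcap", "qlmhtilpx", "qlmhtitdexu", "qlmhtitdg", "qlmhtitlq"
Position 2: qlmhajhqcap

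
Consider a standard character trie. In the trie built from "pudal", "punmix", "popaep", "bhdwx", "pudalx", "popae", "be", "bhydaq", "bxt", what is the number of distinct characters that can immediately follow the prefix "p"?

Follow the path "p" to its node, then look at its outgoing edges.
Characters that immediately follow "p" among the stored strings: {o, u}.
That node has 2 child edges.

2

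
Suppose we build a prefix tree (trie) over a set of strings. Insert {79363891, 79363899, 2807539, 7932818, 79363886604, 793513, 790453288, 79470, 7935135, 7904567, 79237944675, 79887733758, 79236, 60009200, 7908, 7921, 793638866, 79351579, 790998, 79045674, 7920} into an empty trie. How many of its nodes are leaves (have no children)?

18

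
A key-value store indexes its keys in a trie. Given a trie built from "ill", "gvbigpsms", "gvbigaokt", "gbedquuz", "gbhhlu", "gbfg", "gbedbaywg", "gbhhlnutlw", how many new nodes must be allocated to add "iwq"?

2

The longest prefix of "iwq" already in the trie is "i" (length 1).
So 3 − 1 = 2 new nodes.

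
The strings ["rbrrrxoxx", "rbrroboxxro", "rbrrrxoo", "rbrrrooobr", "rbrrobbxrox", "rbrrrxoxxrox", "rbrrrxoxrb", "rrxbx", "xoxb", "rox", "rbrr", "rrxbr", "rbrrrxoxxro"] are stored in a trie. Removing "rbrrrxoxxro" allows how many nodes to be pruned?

Walk "rbrrrxoxxro" from the leaf back toward the root, removing each node that no remaining word uses.
Every node on "rbrrrxoxxro" is still needed (e.g. by "rbrrrxoxxrox"), so nothing is freed.
Nodes removed: 0

0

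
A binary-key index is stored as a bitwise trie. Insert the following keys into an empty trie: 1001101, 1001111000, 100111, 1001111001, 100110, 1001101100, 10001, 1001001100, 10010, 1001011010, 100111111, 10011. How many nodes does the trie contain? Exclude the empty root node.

31

Insert word by word; a character creates a node only if that edge doesn't already exist:
  "1001101" → 7 new (1, 0, 0, 1, 1, 0, 1)
  "1001111000" → prefix "10011" already present; 5 new (1, 1, 0, 0, 0)
  "100111" → prefix "100111" already present; 0 new (none)
  "1001111001" → prefix "100111100" already present; 1 new (1)
  "100110" → prefix "100110" already present; 0 new (none)
  "1001101100" → prefix "1001101" already present; 3 new (1, 0, 0)
  "10001" → prefix "100" already present; 2 new (0, 1)
  "1001001100" → prefix "1001" already present; 6 new (0, 0, 1, 1, 0, 0)
  "10010" → prefix "10010" already present; 0 new (none)
  "1001011010" → prefix "10010" already present; 5 new (1, 1, 0, 1, 0)
  "100111111" → prefix "1001111" already present; 2 new (1, 1)
  "10011" → prefix "10011" already present; 0 new (none)
Total nodes = 7 + 5 + 0 + 1 + 0 + 3 + 2 + 6 + 0 + 5 + 2 + 0 = 31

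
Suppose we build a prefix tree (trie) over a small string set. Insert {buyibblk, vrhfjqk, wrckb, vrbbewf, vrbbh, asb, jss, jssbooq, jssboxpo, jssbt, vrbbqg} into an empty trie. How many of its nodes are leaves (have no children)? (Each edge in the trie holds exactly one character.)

Leaves are exactly the stored words that no other stored word extends.
Those words: "asb", "buyibblk", "jssbooq", "jssboxpo", "jssbt", "vrbbewf", "vrbbh", "vrbbqg", "vrhfjqk", "wrckb"
Leaf count: 10

10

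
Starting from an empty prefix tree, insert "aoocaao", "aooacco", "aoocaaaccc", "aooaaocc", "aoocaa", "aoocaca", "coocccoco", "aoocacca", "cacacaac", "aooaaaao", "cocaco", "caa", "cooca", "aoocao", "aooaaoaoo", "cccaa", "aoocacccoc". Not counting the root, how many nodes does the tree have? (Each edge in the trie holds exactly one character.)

59

Count nodes per top-level branch (shared prefixes stored once):
  'a'-branch (aooaaaao, aooaaoaoo, aooaaocc, aooacco, aoocaa, aoocaaaccc, aoocaao, aoocaca, aoocacca, aoocacccoc, aoocao): 33 nodes
  'c'-branch (caa, cacacaac, cccaa, cocaco, cooca, coocccoco): 26 nodes
Sum: 59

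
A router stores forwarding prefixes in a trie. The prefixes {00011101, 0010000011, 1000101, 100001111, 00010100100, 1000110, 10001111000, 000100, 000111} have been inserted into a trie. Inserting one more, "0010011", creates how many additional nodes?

2

Walking "0010011" from the root, the first 5 characters ("00100") follow existing edges; "1" is the first miss.
Each of the 2 remaining characters creates one node.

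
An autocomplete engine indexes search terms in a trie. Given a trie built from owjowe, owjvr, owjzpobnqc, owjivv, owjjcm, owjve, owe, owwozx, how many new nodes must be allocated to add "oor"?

Walking "oor" from the root, the first 1 characters ("o") follow existing edges; "o" is the first miss.
So 3 − 1 = 2 new nodes.

2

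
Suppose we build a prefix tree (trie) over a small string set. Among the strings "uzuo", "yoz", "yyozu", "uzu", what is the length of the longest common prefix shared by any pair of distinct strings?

3

Look for the deepest trie node that still has at least two words in its subtree.
e.g. "uzu" and "uzuo" share the prefix "uzu" of length 3; no pair shares a longer one.
Longest shared-prefix length: 3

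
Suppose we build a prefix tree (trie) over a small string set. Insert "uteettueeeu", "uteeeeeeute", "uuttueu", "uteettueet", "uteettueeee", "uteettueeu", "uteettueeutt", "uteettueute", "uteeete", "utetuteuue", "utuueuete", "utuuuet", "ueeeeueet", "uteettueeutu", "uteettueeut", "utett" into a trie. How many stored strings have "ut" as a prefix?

14

Walk to "ut"; the words in its subtree are exactly those with that prefix.
Words under "ut": uteeeeeeute, uteeete, uteettueeee, uteettueeeu, uteettueet, uteettueeu, uteettueeut, uteettueeutt, uteettueeutu, uteettueute, utett, utetuteuue, utuueuete, utuuuet
Count: 14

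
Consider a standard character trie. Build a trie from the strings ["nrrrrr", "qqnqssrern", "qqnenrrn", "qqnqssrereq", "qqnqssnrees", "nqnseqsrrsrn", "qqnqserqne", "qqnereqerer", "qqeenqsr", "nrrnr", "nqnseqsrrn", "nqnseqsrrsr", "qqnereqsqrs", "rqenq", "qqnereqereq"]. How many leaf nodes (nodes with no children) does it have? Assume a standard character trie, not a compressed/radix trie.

14

Leaves are exactly the stored words that no other stored word extends.
Those words: "nqnseqsrrn", "nqnseqsrrsrn", "nrrnr", "nrrrrr", "qqeenqsr", "qqnenrrn", "qqnereqereq", "qqnereqerer", "qqnereqsqrs", "qqnqserqne", "qqnqssnrees", "qqnqssrereq", "qqnqssrern", "rqenq"
Leaf count: 14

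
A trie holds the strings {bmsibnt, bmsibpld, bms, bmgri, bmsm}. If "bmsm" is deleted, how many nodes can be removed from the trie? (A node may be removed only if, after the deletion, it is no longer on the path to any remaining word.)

A node on "bmsm"'s path can go only if nothing else ends at it or branches off below it.
The suffix "m" (1 node) is used only by "bmsm"; the node for "bms" still has the child "i", so pruning stops there.
Nodes removed: 1

1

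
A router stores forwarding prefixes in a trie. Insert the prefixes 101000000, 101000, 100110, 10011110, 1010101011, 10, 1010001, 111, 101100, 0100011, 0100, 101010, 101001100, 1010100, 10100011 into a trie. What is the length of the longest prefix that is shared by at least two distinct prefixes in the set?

The deepest shared node is where two words last agree before diverging.
"1010001" and "10100011" agree on "1010001" (7 characters) before diverging; nothing deeper is shared.
Longest shared-prefix length: 7

7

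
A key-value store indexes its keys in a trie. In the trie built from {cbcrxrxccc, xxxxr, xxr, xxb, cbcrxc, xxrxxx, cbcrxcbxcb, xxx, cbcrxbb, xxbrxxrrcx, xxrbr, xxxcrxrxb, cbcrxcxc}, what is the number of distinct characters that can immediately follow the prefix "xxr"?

The children of the "xxr" node are the distinct next characters among strings starting with "xxr".
Characters that immediately follow "xxr" among the stored strings: {b, x}.
That node has 2 child edges.

2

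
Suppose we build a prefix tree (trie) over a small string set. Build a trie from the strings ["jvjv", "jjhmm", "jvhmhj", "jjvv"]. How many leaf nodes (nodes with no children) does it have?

Leaves are exactly the stored words that no other stored word extends.
Those words: "jjhmm", "jjvv", "jvhmhj", "jvjv"
Leaf count: 4

4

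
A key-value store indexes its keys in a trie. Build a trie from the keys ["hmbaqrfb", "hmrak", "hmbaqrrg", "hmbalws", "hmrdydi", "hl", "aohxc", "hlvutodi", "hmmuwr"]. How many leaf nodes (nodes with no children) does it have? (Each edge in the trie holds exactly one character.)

Leaves are exactly the stored words that no other stored word extends.
Those words: "aohxc", "hlvutodi", "hmbalws", "hmbaqrfb", "hmbaqrrg", "hmmuwr", "hmrak", "hmrdydi"
Leaf count: 8

8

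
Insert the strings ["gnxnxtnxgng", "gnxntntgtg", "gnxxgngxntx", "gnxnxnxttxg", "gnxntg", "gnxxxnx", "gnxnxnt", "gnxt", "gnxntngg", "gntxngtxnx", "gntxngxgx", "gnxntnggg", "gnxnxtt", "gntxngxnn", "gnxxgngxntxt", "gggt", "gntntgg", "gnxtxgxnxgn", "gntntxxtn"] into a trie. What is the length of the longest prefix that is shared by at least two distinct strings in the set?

11

The deepest shared node is where two words last agree before diverging.
"gnxxgngxntx" and "gnxxgngxntxt" agree on "gnxxgngxntx" (11 characters) before diverging; nothing deeper is shared.
Longest shared-prefix length: 11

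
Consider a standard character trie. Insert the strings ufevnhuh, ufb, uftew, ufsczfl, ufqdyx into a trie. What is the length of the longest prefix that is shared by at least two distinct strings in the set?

2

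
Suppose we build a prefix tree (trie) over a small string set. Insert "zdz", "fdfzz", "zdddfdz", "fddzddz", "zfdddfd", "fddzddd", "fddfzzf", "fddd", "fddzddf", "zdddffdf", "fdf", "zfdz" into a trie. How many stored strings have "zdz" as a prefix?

1

Walk to "zdz"; the words in its subtree are exactly those with that prefix.
Matches: "zdz"
Count: 1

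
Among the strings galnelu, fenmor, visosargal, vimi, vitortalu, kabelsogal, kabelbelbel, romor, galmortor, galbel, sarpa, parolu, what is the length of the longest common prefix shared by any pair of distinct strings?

5

Equivalently: take the maximum, over all pairs, of their longest common prefix length.
"kabelbelbel" and "kabelsogal" agree on "kabel" (5 characters) before diverging; nothing deeper is shared.
Longest shared-prefix length: 5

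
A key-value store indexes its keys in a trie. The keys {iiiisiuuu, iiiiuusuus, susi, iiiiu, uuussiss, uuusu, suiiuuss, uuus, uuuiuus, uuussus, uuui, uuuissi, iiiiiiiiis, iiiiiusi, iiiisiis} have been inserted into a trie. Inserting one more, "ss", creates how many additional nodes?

1

The longest prefix of "ss" already in the trie is "s" (length 1).
Each of the 1 remaining characters creates one node.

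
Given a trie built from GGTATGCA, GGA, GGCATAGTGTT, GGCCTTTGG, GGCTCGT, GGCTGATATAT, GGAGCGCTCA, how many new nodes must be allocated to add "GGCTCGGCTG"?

4

Walking "GGCTCGGCTG" from the root, the first 6 characters ("GGCTCG") follow existing edges; "G" is the first miss.
New nodes needed: |"GGCTCGGCTG"| − 6 = 10 − 6 = 4.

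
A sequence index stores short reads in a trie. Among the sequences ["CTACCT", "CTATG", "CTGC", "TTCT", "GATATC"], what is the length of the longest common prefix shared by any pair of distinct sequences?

3

Look for the deepest trie node that still has at least two words in its subtree.
e.g. "CTACCT" and "CTATG" share the prefix "CTA" of length 3; no pair shares a longer one.
Longest shared-prefix length: 3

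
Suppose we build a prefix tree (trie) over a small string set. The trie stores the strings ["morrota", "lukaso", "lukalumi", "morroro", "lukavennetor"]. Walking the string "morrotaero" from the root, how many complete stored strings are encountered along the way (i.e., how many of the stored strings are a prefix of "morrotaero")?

Walk "morrotaero" from the root; an end-of-word marker is hit whenever a stored word is a prefix of "morrotaero".
Prefixes of the query that are stored words: "morrota"
Count: 1

1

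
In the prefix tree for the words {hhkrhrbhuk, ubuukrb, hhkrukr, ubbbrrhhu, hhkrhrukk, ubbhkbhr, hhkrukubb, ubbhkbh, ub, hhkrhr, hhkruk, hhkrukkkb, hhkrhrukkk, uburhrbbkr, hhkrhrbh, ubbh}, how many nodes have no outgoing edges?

A leaf is a node with no children — equivalently, the end of a word that is not a proper prefix of any other stored word.
Those words: "hhkrhrbhuk", "hhkrhrukkk", "hhkrukkkb", "hhkrukr", "hhkrukubb", "ubbbrrhhu", "ubbhkbhr", "uburhrbbkr", "ubuukrb"
Leaf count: 9

9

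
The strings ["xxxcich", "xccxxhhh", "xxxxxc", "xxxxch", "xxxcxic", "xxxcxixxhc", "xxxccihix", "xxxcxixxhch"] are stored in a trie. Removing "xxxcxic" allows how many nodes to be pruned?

1

A node on "xxxcxic"'s path can go only if nothing else ends at it or branches off below it.
The suffix "c" (1 node) is used only by "xxxcxic"; the node for "xxxcxi" still has the child "x", so pruning stops there.
Nodes removed: 1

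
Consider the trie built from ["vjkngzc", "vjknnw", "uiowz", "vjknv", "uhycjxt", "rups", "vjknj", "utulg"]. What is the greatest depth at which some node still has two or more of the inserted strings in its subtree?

4

Equivalently: take the maximum, over all pairs, of their longest common prefix length.
"vjkngzc" and "vjknj" agree on "vjkn" (4 characters) before diverging; nothing deeper is shared.
Longest shared-prefix length: 4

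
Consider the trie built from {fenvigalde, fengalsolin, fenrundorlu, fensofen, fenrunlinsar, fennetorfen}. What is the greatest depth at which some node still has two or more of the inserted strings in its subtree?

The deepest shared node is where two words last agree before diverging.
"fenrundorlu" and "fenrunlinsar" agree on "fenrun" (6 characters) before diverging; nothing deeper is shared.
Longest shared-prefix length: 6

6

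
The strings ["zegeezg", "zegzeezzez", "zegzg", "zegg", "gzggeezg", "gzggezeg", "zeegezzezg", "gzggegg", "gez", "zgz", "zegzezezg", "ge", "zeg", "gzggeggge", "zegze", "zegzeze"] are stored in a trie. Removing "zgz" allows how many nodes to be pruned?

Walk "zgz" from the leaf back toward the root, removing each node that no remaining word uses.
The suffix "gz" (2 nodes) is used only by "zgz"; the node for "z" still has the child "e", so pruning stops there.
Nodes removed: 2

2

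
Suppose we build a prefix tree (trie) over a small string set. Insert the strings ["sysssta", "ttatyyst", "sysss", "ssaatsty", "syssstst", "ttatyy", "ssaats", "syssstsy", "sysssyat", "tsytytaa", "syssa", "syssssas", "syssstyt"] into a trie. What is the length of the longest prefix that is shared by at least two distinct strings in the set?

7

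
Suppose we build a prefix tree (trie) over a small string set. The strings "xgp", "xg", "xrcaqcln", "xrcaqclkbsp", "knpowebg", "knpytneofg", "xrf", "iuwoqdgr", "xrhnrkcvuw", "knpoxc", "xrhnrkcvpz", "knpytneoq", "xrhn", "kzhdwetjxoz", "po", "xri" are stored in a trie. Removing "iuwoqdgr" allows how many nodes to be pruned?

A node on "iuwoqdgr"'s path can go only if nothing else ends at it or branches off below it.
No other word shares any prefix with "iuwoqdgr", so all 8 of its nodes go.
Nodes removed: 8

8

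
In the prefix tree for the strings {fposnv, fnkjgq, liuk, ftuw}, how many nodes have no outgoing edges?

4

A leaf is a node with no children — equivalently, the end of a word that is not a proper prefix of any other stored word.
Those words: "fnkjgq", "fposnv", "ftuw", "liuk"
Leaf count: 4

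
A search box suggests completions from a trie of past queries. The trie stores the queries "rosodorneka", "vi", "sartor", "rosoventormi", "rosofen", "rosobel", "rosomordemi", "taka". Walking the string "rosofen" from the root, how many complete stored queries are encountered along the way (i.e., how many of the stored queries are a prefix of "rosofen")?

Walk "rosofen" from the root; an end-of-word marker is hit whenever a stored word is a prefix of "rosofen".
Prefixes of the query that are stored words: "rosofen"
Count: 1

1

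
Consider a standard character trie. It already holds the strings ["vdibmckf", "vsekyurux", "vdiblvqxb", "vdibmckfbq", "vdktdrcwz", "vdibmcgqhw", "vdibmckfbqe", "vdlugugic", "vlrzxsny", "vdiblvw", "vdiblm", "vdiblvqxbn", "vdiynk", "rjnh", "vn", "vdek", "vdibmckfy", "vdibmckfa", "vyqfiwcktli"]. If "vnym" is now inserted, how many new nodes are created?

Walking "vnym" from the root, the first 2 characters ("vn") follow existing edges; "y" is the first miss.
Each of the 2 remaining characters creates one node.

2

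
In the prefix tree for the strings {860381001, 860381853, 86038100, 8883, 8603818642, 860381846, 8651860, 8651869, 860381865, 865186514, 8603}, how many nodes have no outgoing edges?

Leaves are exactly the stored words that no other stored word extends.
Those words: "860381001", "860381846", "860381853", "8603818642", "860381865", "8651860", "865186514", "8651869", "8883"
Leaf count: 9

9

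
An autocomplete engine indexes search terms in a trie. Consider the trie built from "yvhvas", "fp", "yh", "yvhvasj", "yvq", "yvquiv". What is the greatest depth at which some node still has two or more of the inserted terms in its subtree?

6

Equivalently: take the maximum, over all pairs, of their longest common prefix length.
"yvhvas" and "yvhvasj" agree on "yvhvas" (6 characters) before diverging; nothing deeper is shared.
Longest shared-prefix length: 6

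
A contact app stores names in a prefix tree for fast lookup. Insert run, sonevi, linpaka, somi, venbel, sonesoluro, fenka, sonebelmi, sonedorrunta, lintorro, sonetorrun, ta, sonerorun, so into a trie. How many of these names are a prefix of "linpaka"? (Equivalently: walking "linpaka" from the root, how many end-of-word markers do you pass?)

Walk "linpaka" from the root; an end-of-word marker is hit whenever a stored word is a prefix of "linpaka".
Prefixes of the query that are stored words: "linpaka"
Count: 1

1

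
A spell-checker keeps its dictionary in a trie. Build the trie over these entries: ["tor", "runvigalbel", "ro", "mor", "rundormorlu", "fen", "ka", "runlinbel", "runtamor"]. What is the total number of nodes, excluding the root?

For each word, the new-node count is its length minus the longest prefix already in the trie:
  "tor" → 3 new (t, o, r)
  "runvigalbel" → 11 new (r, u, n, v, i, g, a, l, b, e, l)
  "ro" → prefix "r" already present; 1 new (o)
  "mor" → 3 new (m, o, r)
  "rundormorlu" → prefix "run" already present; 8 new (d, o, r, m, o, r, l, u)
  "fen" → 3 new (f, e, n)
  "ka" → 2 new (k, a)
  "runlinbel" → prefix "run" already present; 6 new (l, i, n, b, e, l)
  "runtamor" → prefix "run" already present; 5 new (t, a, m, o, r)
Total nodes = 3 + 11 + 1 + 3 + 8 + 3 + 2 + 6 + 5 = 42

42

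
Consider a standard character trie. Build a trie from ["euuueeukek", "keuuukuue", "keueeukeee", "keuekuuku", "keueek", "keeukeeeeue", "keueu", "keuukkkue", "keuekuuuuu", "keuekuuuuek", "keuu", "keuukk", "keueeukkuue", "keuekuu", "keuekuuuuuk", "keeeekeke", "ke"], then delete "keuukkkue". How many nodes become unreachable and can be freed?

3

A node on "keuukkkue"'s path can go only if nothing else ends at it or branches off below it.
The suffix "kue" (3 nodes) is used only by "keuukkkue"; "keuukk" is itself a stored word, so pruning stops there.
Nodes removed: 3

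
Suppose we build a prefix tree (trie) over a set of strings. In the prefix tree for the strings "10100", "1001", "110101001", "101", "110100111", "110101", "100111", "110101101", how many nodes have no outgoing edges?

Leaves are exactly the stored words that no other stored word extends.
Those words: "100111", "10100", "110100111", "110101001", "110101101"
Leaf count: 5

5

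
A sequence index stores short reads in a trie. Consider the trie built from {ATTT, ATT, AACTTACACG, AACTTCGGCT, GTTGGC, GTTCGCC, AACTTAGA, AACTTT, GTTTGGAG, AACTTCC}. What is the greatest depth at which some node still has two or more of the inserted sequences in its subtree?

Equivalently: take the maximum, over all pairs, of their longest common prefix length.
"AACTTACACG" and "AACTTAGA" agree on "AACTTA" (6 characters) before diverging; nothing deeper is shared.
Longest shared-prefix length: 6

6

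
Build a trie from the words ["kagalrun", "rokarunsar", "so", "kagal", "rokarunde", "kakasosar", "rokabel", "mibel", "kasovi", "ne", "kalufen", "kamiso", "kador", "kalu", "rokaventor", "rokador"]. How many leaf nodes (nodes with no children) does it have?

Leaves are exactly the stored words that no other stored word extends.
Those words: "kador", "kagalrun", "kakasosar", "kalufen", "kamiso", "kasovi", "mibel", "ne", "rokabel", "rokador", "rokarunde", "rokarunsar", "rokaventor", "so"
Leaf count: 14

14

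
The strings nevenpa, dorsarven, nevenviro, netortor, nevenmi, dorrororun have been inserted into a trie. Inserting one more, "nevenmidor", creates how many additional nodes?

Walking "nevenmidor" from the root, the first 7 characters ("nevenmi") follow existing edges; "d" is the first miss.
Each of the 3 remaining characters creates one node.

3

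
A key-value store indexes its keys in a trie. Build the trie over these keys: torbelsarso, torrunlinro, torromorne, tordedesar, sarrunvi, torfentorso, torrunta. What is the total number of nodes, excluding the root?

Count nodes per top-level branch (shared prefixes stored once):
  's'-branch (sarrunvi): 8 nodes
  't'-branch (torbelsarso, tordedesar, torfentorso, torromorne, torrunlinro, torrunta): 42 nodes
Sum: 50

50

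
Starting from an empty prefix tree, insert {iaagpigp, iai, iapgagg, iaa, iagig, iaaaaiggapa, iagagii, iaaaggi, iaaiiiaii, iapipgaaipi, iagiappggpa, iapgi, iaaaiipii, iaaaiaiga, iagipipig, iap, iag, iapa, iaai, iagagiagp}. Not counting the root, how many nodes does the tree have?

72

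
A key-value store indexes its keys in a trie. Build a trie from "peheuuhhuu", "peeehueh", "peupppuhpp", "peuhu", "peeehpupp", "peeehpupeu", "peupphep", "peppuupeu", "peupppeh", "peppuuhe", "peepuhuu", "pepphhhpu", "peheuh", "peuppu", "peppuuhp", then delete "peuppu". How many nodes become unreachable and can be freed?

1

A node on "peuppu"'s path can go only if nothing else ends at it or branches off below it.
The suffix "u" (1 node) is used only by "peuppu"; the node for "peupp" still has the child "p", so pruning stops there.
Nodes removed: 1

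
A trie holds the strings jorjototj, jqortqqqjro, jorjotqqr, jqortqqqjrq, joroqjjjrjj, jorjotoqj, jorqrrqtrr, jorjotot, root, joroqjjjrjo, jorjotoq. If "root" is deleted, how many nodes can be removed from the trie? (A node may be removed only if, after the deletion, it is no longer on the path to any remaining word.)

4

A node on "root"'s path can go only if nothing else ends at it or branches off below it.
No other word shares any prefix with "root", so all 4 of its nodes go.
Nodes removed: 4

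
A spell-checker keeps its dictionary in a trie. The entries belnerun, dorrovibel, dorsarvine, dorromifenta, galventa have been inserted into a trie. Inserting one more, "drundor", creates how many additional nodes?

Walking "drundor" from the root, the first 1 characters ("d") follow existing edges; "r" is the first miss.
So 7 − 1 = 6 new nodes.

6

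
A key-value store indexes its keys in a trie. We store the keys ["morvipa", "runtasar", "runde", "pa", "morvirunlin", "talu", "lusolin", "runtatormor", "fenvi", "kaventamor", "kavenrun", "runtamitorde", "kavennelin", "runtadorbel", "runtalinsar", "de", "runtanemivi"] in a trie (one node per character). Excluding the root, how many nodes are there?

Trace insertions, counting only characters that open a new branch:
  "morvipa" → 7 new (m, o, r, v, i, p, a)
  "runtasar" → 8 new (r, u, n, t, a, s, a, r)
  "runde" → prefix "run" already present; 2 new (d, e)
  "pa" → 2 new (p, a)
  "morvirunlin" → prefix "morvi" already present; 6 new (r, u, n, l, i, n)
  "talu" → 4 new (t, a, l, u)
  "lusolin" → 7 new (l, u, s, o, l, i, n)
  "runtatormor" → prefix "runta" already present; 6 new (t, o, r, m, o, r)
  "fenvi" → 5 new (f, e, n, v, i)
  "kaventamor" → 10 new (k, a, v, e, n, t, a, m, o, r)
  "kavenrun" → prefix "kaven" already present; 3 new (r, u, n)
  "runtamitorde" → prefix "runta" already present; 7 new (m, i, t, o, r, d, e)
  "kavennelin" → prefix "kaven" already present; 5 new (n, e, l, i, n)
  "runtadorbel" → prefix "runta" already present; 6 new (d, o, r, b, e, l)
  "runtalinsar" → prefix "runta" already present; 6 new (l, i, n, s, a, r)
  "de" → 2 new (d, e)
  "runtanemivi" → prefix "runta" already present; 6 new (n, e, m, i, v, i)
Total nodes = 7 + 8 + 2 + 2 + 6 + 4 + 7 + 6 + 5 + 10 + 3 + 7 + 5 + 6 + 6 + 2 + 6 = 92

92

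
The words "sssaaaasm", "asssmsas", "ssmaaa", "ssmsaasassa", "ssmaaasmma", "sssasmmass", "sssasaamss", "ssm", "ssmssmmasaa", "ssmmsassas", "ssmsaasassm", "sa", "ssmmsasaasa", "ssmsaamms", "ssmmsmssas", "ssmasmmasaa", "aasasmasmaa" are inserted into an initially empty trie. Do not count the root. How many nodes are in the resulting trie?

Count nodes per top-level branch (shared prefixes stored once):
  'a'-branch (aasasmasmaa, asssmsas): 18 nodes
  's'-branch (sa, ssm, ssmaaa, ssmaaasmma, ssmasmmasaa, ssmmsasaasa, ssmmsassas, ssmmsmssas, ssmsaamms, ssmsaasassa, ssmsaasassm, ssmssmmasaa, sssaaaasm, sssasaamss, sssasmmass): 71 nodes
Sum: 89

89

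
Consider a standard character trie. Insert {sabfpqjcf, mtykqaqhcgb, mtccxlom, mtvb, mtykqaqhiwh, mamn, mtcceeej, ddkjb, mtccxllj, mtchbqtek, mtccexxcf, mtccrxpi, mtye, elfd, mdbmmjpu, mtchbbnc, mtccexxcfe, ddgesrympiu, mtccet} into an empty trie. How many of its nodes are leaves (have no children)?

18

Leaves are exactly the stored words that no other stored word extends.
Those words: "ddgesrympiu", "ddkjb", "elfd", "mamn", "mdbmmjpu", "mtcceeej", "mtccet", "mtccexxcfe", "mtccrxpi", "mtccxllj", "mtccxlom", "mtchbbnc", "mtchbqtek", "mtvb", "mtye", "mtykqaqhcgb", "mtykqaqhiwh", "sabfpqjcf"
Leaf count: 18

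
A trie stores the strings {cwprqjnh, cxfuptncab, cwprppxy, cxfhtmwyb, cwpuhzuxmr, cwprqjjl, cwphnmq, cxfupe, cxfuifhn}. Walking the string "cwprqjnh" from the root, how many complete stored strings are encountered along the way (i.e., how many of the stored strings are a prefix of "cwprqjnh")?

1

Walk "cwprqjnh" from the root; an end-of-word marker is hit whenever a stored word is a prefix of "cwprqjnh".
Prefixes of the query that are stored words: "cwprqjnh"
Count: 1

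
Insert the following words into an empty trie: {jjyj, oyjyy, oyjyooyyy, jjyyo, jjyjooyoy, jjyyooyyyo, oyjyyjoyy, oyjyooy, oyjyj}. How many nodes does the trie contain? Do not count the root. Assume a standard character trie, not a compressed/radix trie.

31

Trace insertions, counting only characters that open a new branch:
  "jjyj" → 4 new (j, j, y, j)
  "oyjyy" → 5 new (o, y, j, y, y)
  "oyjyooyyy" → prefix "oyjy" already present; 5 new (o, o, y, y, y)
  "jjyyo" → prefix "jjy" already present; 2 new (y, o)
  "jjyjooyoy" → prefix "jjyj" already present; 5 new (o, o, y, o, y)
  "jjyyooyyyo" → prefix "jjyyo" already present; 5 new (o, y, y, y, o)
  "oyjyyjoyy" → prefix "oyjyy" already present; 4 new (j, o, y, y)
  "oyjyooy" → prefix "oyjyooy" already present; 0 new (none)
  "oyjyj" → prefix "oyjy" already present; 1 new (j)
Total nodes = 4 + 5 + 5 + 2 + 5 + 5 + 4 + 0 + 1 = 31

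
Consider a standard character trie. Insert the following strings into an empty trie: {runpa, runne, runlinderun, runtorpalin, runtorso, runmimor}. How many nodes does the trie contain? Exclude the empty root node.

30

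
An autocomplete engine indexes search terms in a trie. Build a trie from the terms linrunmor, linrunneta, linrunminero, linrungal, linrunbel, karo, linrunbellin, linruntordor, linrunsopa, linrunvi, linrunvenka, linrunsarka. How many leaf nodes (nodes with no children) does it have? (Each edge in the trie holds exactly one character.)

11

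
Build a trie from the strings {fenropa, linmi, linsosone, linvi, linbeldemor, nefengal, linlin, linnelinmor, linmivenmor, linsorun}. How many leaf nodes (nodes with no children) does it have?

Leaves are exactly the stored words that no other stored word extends.
Those words: "fenropa", "linbeldemor", "linlin", "linmivenmor", "linnelinmor", "linsorun", "linsosone", "linvi", "nefengal"
Leaf count: 9

9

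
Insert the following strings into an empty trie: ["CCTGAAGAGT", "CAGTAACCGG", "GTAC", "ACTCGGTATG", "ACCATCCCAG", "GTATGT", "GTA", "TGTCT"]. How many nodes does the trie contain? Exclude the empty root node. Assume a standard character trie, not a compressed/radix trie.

49

For each word, the new-node count is its length minus the longest prefix already in the trie:
  "CCTGAAGAGT" → 10 new (C, C, T, G, A, A, G, A, G, T)
  "CAGTAACCGG" → prefix "C" already present; 9 new (A, G, T, A, A, C, C, G, G)
  "GTAC" → 4 new (G, T, A, C)
  "ACTCGGTATG" → 10 new (A, C, T, C, G, G, T, A, T, G)
  "ACCATCCCAG" → prefix "AC" already present; 8 new (C, A, T, C, C, C, A, G)
  "GTATGT" → prefix "GTA" already present; 3 new (T, G, T)
  "GTA" → prefix "GTA" already present; 0 new (none)
  "TGTCT" → 5 new (T, G, T, C, T)
Total nodes = 10 + 9 + 4 + 10 + 8 + 3 + 0 + 5 = 49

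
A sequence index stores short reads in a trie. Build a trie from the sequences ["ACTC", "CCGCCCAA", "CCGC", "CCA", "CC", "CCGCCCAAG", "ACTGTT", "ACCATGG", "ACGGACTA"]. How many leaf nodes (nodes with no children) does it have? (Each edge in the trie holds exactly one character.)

Leaves are exactly the stored words that no other stored word extends.
Those words: "ACCATGG", "ACGGACTA", "ACTC", "ACTGTT", "CCA", "CCGCCCAAG"
Leaf count: 6

6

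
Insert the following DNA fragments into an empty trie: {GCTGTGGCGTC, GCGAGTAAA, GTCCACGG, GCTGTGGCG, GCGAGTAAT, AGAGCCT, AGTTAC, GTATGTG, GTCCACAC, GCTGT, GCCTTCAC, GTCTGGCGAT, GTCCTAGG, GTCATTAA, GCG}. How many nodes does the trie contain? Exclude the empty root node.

Insert word by word; a character creates a node only if that edge doesn't already exist:
  "GCTGTGGCGTC" → 11 new (G, C, T, G, T, G, G, C, G, T, C)
  "GCGAGTAAA" → prefix "GC" already present; 7 new (G, A, G, T, A, A, A)
  "GTCCACGG" → prefix "G" already present; 7 new (T, C, C, A, C, G, G)
  "GCTGTGGCG" → prefix "GCTGTGGCG" already present; 0 new (none)
  "GCGAGTAAT" → prefix "GCGAGTAA" already present; 1 new (T)
  "AGAGCCT" → 7 new (A, G, A, G, C, C, T)
  "AGTTAC" → prefix "AG" already present; 4 new (T, T, A, C)
  "GTATGTG" → prefix "GT" already present; 5 new (A, T, G, T, G)
  "GTCCACAC" → prefix "GTCCAC" already present; 2 new (A, C)
  "GCTGT" → prefix "GCTGT" already present; 0 new (none)
  "GCCTTCAC" → prefix "GC" already present; 6 new (C, T, T, C, A, C)
  "GTCTGGCGAT" → prefix "GTC" already present; 7 new (T, G, G, C, G, A, T)
  "GTCCTAGG" → prefix "GTCC" already present; 4 new (T, A, G, G)
  "GTCATTAA" → prefix "GTC" already present; 5 new (A, T, T, A, A)
  "GCG" → prefix "GCG" already present; 0 new (none)
Total nodes = 11 + 7 + 7 + 0 + 1 + 7 + 4 + 5 + 2 + 0 + 6 + 7 + 4 + 5 + 0 = 66

66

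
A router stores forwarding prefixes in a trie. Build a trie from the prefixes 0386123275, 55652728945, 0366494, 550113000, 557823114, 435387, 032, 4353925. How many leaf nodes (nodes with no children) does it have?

8

Leaves are exactly the stored words that no other stored word extends.
Those words: "032", "0366494", "0386123275", "435387", "4353925", "550113000", "55652728945", "557823114"
Leaf count: 8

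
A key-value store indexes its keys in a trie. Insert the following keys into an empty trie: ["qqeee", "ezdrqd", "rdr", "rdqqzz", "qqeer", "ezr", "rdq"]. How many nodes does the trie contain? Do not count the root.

Insert word by word; a character creates a node only if that edge doesn't already exist:
  "qqeee" → 5 new (q, q, e, e, e)
  "ezdrqd" → 6 new (e, z, d, r, q, d)
  "rdr" → 3 new (r, d, r)
  "rdqqzz" → prefix "rd" already present; 4 new (q, q, z, z)
  "qqeer" → prefix "qqee" already present; 1 new (r)
  "ezr" → prefix "ez" already present; 1 new (r)
  "rdq" → prefix "rdq" already present; 0 new (none)
Total nodes = 5 + 6 + 3 + 4 + 1 + 1 + 0 = 20

20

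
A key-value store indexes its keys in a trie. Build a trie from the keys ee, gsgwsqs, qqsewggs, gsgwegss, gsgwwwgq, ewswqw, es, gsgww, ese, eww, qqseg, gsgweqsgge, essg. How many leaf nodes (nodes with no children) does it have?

11

A leaf is a node with no children — equivalently, the end of a word that is not a proper prefix of any other stored word.
Those words: "ee", "ese", "essg", "ewswqw", "eww", "gsgwegss", "gsgweqsgge", "gsgwsqs", "gsgwwwgq", "qqseg", "qqsewggs"
Leaf count: 11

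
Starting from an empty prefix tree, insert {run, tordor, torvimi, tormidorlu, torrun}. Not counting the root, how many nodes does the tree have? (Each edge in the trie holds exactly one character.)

23

Count nodes per top-level branch (shared prefixes stored once):
  'r'-branch (run): 3 nodes
  't'-branch (tordor, tormidorlu, torrun, torvimi): 20 nodes
Sum: 23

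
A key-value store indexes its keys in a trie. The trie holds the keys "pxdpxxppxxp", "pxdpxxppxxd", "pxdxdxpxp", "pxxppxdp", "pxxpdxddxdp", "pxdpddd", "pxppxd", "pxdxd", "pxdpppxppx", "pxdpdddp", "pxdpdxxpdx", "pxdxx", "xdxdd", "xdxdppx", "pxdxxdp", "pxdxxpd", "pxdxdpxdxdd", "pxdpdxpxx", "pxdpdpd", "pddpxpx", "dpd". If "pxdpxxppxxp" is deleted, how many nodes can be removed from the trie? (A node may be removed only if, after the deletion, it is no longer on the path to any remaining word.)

1

A node on "pxdpxxppxxp"'s path can go only if nothing else ends at it or branches off below it.
The suffix "p" (1 node) is used only by "pxdpxxppxxp"; the node for "pxdpxxppxx" still has the child "d", so pruning stops there.
Nodes removed: 1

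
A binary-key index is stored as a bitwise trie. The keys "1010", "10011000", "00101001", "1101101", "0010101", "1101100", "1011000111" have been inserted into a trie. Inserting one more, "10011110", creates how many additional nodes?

The longest prefix of "10011110" already in the trie is "10011" (length 5).
So 8 − 5 = 3 new nodes.

3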